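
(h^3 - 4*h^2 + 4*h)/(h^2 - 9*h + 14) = h*(h - 2)/(h - 7)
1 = 1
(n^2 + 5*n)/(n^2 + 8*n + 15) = n/(n + 3)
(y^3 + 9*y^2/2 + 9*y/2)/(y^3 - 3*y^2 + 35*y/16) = 8*(2*y^2 + 9*y + 9)/(16*y^2 - 48*y + 35)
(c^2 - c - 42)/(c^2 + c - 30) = (c - 7)/(c - 5)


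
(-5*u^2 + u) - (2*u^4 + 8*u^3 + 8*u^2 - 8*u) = -2*u^4 - 8*u^3 - 13*u^2 + 9*u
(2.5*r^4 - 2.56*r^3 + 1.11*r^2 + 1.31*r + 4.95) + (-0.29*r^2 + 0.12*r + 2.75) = 2.5*r^4 - 2.56*r^3 + 0.82*r^2 + 1.43*r + 7.7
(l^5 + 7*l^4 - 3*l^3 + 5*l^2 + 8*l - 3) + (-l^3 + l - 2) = l^5 + 7*l^4 - 4*l^3 + 5*l^2 + 9*l - 5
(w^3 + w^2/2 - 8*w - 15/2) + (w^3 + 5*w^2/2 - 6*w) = 2*w^3 + 3*w^2 - 14*w - 15/2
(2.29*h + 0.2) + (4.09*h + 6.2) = 6.38*h + 6.4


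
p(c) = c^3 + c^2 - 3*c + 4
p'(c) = 3*c^2 + 2*c - 3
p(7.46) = 452.43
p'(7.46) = 178.87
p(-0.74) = 6.36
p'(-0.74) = -2.84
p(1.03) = 3.06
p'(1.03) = 2.24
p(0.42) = 2.99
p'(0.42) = -1.63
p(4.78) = 121.72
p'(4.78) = 75.11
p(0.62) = 2.76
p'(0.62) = -0.61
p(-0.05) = 4.15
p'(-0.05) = -3.09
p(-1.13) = 7.22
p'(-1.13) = -1.43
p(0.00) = 4.00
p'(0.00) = -3.00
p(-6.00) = -158.00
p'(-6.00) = 93.00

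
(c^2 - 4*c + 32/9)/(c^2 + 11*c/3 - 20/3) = (c - 8/3)/(c + 5)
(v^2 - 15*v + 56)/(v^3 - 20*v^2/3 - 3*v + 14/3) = 3*(v - 8)/(3*v^2 + v - 2)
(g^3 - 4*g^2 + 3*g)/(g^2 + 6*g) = (g^2 - 4*g + 3)/(g + 6)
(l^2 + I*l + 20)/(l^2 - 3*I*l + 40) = (l - 4*I)/(l - 8*I)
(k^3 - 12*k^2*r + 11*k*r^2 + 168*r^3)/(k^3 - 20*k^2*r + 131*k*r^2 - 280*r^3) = (-k - 3*r)/(-k + 5*r)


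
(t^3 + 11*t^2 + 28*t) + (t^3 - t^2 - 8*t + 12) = 2*t^3 + 10*t^2 + 20*t + 12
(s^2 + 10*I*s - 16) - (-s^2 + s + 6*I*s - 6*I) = 2*s^2 - s + 4*I*s - 16 + 6*I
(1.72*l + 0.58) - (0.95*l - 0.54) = 0.77*l + 1.12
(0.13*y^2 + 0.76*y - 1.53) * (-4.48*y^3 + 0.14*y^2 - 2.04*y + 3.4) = -0.5824*y^5 - 3.3866*y^4 + 6.6956*y^3 - 1.3226*y^2 + 5.7052*y - 5.202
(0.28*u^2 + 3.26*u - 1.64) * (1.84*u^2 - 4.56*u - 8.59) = 0.5152*u^4 + 4.7216*u^3 - 20.2884*u^2 - 20.525*u + 14.0876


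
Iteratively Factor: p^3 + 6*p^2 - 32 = (p + 4)*(p^2 + 2*p - 8) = (p + 4)^2*(p - 2)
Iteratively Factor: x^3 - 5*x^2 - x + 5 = (x - 1)*(x^2 - 4*x - 5) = (x - 5)*(x - 1)*(x + 1)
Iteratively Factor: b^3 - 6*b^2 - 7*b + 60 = (b - 4)*(b^2 - 2*b - 15) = (b - 5)*(b - 4)*(b + 3)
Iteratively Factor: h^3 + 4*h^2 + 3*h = (h + 1)*(h^2 + 3*h) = h*(h + 1)*(h + 3)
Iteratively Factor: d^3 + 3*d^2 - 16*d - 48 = (d - 4)*(d^2 + 7*d + 12) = (d - 4)*(d + 4)*(d + 3)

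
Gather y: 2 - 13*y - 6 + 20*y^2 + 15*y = 20*y^2 + 2*y - 4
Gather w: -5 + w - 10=w - 15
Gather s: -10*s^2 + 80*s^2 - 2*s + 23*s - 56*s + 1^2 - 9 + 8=70*s^2 - 35*s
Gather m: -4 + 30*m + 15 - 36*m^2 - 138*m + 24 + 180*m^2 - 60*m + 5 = 144*m^2 - 168*m + 40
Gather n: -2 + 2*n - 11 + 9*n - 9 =11*n - 22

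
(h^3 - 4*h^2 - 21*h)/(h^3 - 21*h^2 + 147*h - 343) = h*(h + 3)/(h^2 - 14*h + 49)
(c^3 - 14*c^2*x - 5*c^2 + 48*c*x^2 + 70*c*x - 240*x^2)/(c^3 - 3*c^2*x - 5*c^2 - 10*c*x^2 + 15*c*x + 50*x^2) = (-c^2 + 14*c*x - 48*x^2)/(-c^2 + 3*c*x + 10*x^2)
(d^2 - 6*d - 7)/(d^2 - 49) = (d + 1)/(d + 7)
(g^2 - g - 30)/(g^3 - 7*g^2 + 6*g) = (g + 5)/(g*(g - 1))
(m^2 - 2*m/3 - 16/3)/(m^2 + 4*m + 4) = (m - 8/3)/(m + 2)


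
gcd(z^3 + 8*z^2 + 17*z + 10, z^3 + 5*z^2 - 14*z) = 1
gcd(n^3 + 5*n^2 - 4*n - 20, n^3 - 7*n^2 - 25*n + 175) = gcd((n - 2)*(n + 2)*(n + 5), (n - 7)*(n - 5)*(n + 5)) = n + 5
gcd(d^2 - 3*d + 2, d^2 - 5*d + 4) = d - 1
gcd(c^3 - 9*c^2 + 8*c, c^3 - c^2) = c^2 - c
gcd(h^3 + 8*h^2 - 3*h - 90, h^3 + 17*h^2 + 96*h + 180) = h^2 + 11*h + 30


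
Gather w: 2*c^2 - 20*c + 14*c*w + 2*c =2*c^2 + 14*c*w - 18*c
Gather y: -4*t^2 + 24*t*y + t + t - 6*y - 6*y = -4*t^2 + 2*t + y*(24*t - 12)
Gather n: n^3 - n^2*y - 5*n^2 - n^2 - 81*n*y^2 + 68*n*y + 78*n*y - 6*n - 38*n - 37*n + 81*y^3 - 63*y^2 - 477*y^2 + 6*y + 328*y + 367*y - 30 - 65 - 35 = n^3 + n^2*(-y - 6) + n*(-81*y^2 + 146*y - 81) + 81*y^3 - 540*y^2 + 701*y - 130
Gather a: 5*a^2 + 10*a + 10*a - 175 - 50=5*a^2 + 20*a - 225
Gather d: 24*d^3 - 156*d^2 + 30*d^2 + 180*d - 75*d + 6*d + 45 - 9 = 24*d^3 - 126*d^2 + 111*d + 36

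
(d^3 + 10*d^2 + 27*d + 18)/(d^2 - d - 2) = (d^2 + 9*d + 18)/(d - 2)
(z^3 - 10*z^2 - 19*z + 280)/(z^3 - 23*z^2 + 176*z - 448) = (z + 5)/(z - 8)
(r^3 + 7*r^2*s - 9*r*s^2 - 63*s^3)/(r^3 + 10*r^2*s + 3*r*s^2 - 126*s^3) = (r + 3*s)/(r + 6*s)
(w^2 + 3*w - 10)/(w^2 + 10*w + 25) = (w - 2)/(w + 5)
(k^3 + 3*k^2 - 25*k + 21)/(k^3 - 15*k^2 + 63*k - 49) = (k^2 + 4*k - 21)/(k^2 - 14*k + 49)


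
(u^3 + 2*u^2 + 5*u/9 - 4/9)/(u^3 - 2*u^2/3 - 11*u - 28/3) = (9*u^2 + 9*u - 4)/(3*(3*u^2 - 5*u - 28))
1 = 1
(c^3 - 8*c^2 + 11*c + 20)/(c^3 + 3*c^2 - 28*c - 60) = (c^2 - 3*c - 4)/(c^2 + 8*c + 12)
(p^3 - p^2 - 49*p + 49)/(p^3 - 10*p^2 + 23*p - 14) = (p + 7)/(p - 2)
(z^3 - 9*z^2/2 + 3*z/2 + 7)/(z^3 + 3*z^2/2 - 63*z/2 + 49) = (z + 1)/(z + 7)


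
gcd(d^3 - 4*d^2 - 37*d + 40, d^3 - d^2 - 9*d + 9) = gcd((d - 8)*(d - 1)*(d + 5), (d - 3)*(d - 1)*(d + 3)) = d - 1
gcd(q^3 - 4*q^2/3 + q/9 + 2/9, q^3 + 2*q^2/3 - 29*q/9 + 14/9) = q^2 - 5*q/3 + 2/3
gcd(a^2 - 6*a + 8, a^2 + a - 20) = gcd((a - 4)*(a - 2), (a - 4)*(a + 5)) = a - 4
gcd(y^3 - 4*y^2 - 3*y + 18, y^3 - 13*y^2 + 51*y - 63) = y^2 - 6*y + 9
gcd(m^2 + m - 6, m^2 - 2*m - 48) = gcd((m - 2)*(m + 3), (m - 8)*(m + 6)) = 1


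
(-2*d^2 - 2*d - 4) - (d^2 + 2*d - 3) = -3*d^2 - 4*d - 1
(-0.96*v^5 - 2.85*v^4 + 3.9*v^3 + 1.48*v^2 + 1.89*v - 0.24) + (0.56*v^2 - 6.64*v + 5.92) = -0.96*v^5 - 2.85*v^4 + 3.9*v^3 + 2.04*v^2 - 4.75*v + 5.68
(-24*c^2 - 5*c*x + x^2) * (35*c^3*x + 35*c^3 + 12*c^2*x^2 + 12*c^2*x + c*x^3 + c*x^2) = -840*c^5*x - 840*c^5 - 463*c^4*x^2 - 463*c^4*x - 49*c^3*x^3 - 49*c^3*x^2 + 7*c^2*x^4 + 7*c^2*x^3 + c*x^5 + c*x^4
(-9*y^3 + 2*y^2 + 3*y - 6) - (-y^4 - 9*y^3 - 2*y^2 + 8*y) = y^4 + 4*y^2 - 5*y - 6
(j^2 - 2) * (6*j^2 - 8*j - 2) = 6*j^4 - 8*j^3 - 14*j^2 + 16*j + 4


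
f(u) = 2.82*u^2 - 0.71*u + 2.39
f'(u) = 5.64*u - 0.71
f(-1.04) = 6.18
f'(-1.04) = -6.58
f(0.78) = 3.55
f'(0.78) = 3.69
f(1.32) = 6.37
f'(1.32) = 6.73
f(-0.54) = 3.60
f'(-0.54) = -3.76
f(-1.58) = 10.55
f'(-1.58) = -9.62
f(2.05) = 12.79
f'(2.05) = 10.85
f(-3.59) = 41.28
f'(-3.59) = -20.96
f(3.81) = 40.62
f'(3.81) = 20.78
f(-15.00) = 647.54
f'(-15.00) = -85.31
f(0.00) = 2.39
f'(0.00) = -0.71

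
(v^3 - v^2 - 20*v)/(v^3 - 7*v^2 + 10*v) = (v + 4)/(v - 2)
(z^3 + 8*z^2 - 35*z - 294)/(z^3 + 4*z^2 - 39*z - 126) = (z + 7)/(z + 3)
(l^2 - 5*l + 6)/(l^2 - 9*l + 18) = (l - 2)/(l - 6)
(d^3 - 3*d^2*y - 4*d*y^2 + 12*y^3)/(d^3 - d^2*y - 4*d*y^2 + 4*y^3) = (-d + 3*y)/(-d + y)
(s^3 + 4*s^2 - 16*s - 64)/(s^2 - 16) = s + 4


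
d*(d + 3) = d^2 + 3*d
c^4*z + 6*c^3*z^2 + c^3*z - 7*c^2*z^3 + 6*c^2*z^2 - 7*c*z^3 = c*(c - z)*(c + 7*z)*(c*z + z)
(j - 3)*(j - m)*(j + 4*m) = j^3 + 3*j^2*m - 3*j^2 - 4*j*m^2 - 9*j*m + 12*m^2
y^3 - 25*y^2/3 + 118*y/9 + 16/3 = (y - 6)*(y - 8/3)*(y + 1/3)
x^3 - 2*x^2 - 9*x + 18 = (x - 3)*(x - 2)*(x + 3)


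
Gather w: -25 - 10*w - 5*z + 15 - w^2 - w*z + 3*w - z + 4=-w^2 + w*(-z - 7) - 6*z - 6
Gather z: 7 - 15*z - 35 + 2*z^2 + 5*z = 2*z^2 - 10*z - 28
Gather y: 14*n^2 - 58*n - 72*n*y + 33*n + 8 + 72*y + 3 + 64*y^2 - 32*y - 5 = 14*n^2 - 25*n + 64*y^2 + y*(40 - 72*n) + 6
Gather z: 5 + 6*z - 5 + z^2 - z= z^2 + 5*z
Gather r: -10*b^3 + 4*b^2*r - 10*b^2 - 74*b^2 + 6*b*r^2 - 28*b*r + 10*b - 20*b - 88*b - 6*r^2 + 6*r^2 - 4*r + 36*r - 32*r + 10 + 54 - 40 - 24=-10*b^3 - 84*b^2 + 6*b*r^2 - 98*b + r*(4*b^2 - 28*b)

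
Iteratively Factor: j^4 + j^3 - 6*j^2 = (j)*(j^3 + j^2 - 6*j) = j^2*(j^2 + j - 6) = j^2*(j + 3)*(j - 2)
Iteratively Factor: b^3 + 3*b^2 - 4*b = (b + 4)*(b^2 - b) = (b - 1)*(b + 4)*(b)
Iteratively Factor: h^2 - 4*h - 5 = (h + 1)*(h - 5)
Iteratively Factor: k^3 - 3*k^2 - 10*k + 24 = (k - 2)*(k^2 - k - 12) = (k - 4)*(k - 2)*(k + 3)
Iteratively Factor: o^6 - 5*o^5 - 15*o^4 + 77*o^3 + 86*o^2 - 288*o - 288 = (o - 3)*(o^5 - 2*o^4 - 21*o^3 + 14*o^2 + 128*o + 96) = (o - 3)*(o + 3)*(o^4 - 5*o^3 - 6*o^2 + 32*o + 32) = (o - 4)*(o - 3)*(o + 3)*(o^3 - o^2 - 10*o - 8) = (o - 4)^2*(o - 3)*(o + 3)*(o^2 + 3*o + 2) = (o - 4)^2*(o - 3)*(o + 2)*(o + 3)*(o + 1)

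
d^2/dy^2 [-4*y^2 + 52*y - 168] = -8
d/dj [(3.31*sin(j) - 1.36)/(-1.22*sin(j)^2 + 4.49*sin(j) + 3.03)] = (4.0382*sin(j)^2 - 3.3184*sin(j) + 16.1357)*cos(j)/(1.4884*sin(j)^4 - 10.9556*sin(j)^3 + 12.7669*sin(j)^2 + 27.2094*sin(j) + 9.1809)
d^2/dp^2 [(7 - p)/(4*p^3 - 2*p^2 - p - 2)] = 2*(-48*p^5 + 696*p^4 - 456*p^3 - 48*p^2 + 222*p - 19)/(64*p^9 - 96*p^8 - 56*p^6 + 96*p^5 + 18*p^4 + 23*p^3 - 30*p^2 - 12*p - 8)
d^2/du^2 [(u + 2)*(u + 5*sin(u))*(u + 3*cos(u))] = -5*u^2*sin(u) - 3*u^2*cos(u) - 22*u*sin(u) - 30*u*sin(2*u) + 14*u*cos(u) + 6*u - 2*sin(u) - 60*sin(2*u) + 26*cos(u) + 30*cos(2*u) + 4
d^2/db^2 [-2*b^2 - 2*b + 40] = -4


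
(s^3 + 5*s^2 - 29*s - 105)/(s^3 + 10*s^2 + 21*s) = (s - 5)/s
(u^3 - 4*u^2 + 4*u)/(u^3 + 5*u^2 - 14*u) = (u - 2)/(u + 7)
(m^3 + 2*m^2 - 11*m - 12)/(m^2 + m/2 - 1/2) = 2*(m^2 + m - 12)/(2*m - 1)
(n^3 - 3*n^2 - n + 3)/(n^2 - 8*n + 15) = (n^2 - 1)/(n - 5)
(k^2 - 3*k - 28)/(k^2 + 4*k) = (k - 7)/k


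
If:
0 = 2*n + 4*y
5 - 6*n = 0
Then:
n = 5/6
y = -5/12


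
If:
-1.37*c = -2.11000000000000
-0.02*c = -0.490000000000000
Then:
No Solution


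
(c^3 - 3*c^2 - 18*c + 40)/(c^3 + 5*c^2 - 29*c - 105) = (c^2 + 2*c - 8)/(c^2 + 10*c + 21)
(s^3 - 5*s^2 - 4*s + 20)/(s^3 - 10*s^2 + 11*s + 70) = (s - 2)/(s - 7)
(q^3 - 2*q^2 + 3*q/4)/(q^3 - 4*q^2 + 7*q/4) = (2*q - 3)/(2*q - 7)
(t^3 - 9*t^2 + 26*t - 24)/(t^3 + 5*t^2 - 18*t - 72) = (t^2 - 5*t + 6)/(t^2 + 9*t + 18)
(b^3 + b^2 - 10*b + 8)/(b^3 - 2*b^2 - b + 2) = (b + 4)/(b + 1)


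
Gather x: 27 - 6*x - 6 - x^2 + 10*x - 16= -x^2 + 4*x + 5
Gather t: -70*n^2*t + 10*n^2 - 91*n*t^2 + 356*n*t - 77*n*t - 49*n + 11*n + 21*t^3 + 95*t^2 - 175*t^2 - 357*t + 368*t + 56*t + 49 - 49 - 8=10*n^2 - 38*n + 21*t^3 + t^2*(-91*n - 80) + t*(-70*n^2 + 279*n + 67) - 8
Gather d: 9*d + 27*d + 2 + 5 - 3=36*d + 4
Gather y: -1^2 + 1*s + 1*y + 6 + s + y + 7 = 2*s + 2*y + 12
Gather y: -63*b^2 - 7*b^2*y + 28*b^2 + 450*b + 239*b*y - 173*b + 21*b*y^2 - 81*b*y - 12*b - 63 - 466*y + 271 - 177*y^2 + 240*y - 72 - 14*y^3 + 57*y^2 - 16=-35*b^2 + 265*b - 14*y^3 + y^2*(21*b - 120) + y*(-7*b^2 + 158*b - 226) + 120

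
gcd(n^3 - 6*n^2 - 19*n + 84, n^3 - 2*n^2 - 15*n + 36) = n^2 + n - 12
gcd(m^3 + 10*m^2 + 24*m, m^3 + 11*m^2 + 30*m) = m^2 + 6*m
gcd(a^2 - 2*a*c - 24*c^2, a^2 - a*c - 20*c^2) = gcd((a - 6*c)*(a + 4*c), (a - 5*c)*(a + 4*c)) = a + 4*c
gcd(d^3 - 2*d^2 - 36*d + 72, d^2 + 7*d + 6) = d + 6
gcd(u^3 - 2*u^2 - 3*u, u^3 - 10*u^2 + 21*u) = u^2 - 3*u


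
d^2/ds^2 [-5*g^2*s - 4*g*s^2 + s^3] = -8*g + 6*s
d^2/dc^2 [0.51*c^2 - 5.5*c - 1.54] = 1.02000000000000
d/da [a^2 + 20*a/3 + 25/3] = 2*a + 20/3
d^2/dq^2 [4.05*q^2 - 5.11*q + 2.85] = 8.10000000000000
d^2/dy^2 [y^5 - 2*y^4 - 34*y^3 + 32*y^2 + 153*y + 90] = 20*y^3 - 24*y^2 - 204*y + 64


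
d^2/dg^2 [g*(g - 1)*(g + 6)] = 6*g + 10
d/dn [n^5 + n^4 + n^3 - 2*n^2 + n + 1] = 5*n^4 + 4*n^3 + 3*n^2 - 4*n + 1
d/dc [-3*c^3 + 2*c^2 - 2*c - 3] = -9*c^2 + 4*c - 2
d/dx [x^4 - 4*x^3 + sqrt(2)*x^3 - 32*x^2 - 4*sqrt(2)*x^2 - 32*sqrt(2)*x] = 4*x^3 - 12*x^2 + 3*sqrt(2)*x^2 - 64*x - 8*sqrt(2)*x - 32*sqrt(2)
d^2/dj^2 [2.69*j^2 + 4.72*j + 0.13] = 5.38000000000000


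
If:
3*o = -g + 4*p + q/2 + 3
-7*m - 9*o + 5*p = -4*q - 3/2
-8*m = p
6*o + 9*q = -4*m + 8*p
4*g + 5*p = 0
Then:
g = 90/83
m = 9/83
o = -489/830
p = -72/83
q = -177/415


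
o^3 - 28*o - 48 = (o - 6)*(o + 2)*(o + 4)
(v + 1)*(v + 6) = v^2 + 7*v + 6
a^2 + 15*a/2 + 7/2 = (a + 1/2)*(a + 7)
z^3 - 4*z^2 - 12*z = z*(z - 6)*(z + 2)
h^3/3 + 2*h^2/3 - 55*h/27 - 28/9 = (h/3 + 1)*(h - 7/3)*(h + 4/3)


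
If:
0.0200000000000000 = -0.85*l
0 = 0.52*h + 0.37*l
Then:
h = 0.02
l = -0.02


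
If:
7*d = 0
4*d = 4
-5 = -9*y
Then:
No Solution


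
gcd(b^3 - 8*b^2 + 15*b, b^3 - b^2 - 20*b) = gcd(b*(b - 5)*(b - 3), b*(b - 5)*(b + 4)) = b^2 - 5*b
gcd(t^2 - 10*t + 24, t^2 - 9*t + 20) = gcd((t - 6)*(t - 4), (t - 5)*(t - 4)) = t - 4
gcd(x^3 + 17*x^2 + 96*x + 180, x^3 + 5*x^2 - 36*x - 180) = x^2 + 11*x + 30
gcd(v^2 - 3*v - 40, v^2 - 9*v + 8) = v - 8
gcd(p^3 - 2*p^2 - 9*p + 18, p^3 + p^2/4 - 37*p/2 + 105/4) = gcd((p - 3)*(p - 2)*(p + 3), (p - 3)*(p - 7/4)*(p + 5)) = p - 3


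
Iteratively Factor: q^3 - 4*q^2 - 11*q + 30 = (q - 2)*(q^2 - 2*q - 15) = (q - 2)*(q + 3)*(q - 5)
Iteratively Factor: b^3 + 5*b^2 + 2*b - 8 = (b - 1)*(b^2 + 6*b + 8) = (b - 1)*(b + 2)*(b + 4)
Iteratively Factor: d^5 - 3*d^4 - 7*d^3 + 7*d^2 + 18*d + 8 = (d - 4)*(d^4 + d^3 - 3*d^2 - 5*d - 2) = (d - 4)*(d + 1)*(d^3 - 3*d - 2) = (d - 4)*(d + 1)^2*(d^2 - d - 2) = (d - 4)*(d + 1)^3*(d - 2)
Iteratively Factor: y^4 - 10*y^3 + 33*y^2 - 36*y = (y - 3)*(y^3 - 7*y^2 + 12*y) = (y - 3)^2*(y^2 - 4*y) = y*(y - 3)^2*(y - 4)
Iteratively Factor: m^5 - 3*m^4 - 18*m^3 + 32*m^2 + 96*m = (m - 4)*(m^4 + m^3 - 14*m^2 - 24*m) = m*(m - 4)*(m^3 + m^2 - 14*m - 24) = m*(m - 4)*(m + 2)*(m^2 - m - 12) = m*(m - 4)*(m + 2)*(m + 3)*(m - 4)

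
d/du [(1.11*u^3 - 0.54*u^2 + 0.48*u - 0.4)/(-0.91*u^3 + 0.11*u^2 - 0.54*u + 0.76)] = (4.44089209850063e-16*u^5 - 0.3693*u^4 - 0.3252*u^3 + 1.6776*u^2 - 0.7328*u + 0.1488)/(0.8281*u^6 - 0.2002*u^5 + 0.9949*u^4 - 1.502*u^3 + 0.4588*u^2 - 0.8208*u + 0.5776)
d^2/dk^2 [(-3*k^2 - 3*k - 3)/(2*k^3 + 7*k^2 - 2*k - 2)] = 6*(-4*k^6 - 12*k^5 - 78*k^4 - 207*k^3 - 201*k^2 - 12*k - 18)/(8*k^9 + 84*k^8 + 270*k^7 + 151*k^6 - 438*k^5 - 162*k^4 + 184*k^3 + 60*k^2 - 24*k - 8)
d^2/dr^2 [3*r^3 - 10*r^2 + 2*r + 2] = 18*r - 20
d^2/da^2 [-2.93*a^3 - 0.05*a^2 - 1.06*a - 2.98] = -17.58*a - 0.1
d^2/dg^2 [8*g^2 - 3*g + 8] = 16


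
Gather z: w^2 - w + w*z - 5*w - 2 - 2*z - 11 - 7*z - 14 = w^2 - 6*w + z*(w - 9) - 27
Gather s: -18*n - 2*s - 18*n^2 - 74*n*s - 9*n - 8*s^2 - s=-18*n^2 - 27*n - 8*s^2 + s*(-74*n - 3)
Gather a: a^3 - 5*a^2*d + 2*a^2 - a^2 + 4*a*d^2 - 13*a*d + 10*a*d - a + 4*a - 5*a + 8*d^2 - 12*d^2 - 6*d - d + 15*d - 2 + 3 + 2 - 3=a^3 + a^2*(1 - 5*d) + a*(4*d^2 - 3*d - 2) - 4*d^2 + 8*d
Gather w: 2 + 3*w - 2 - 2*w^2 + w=-2*w^2 + 4*w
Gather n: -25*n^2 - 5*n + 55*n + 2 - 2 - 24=-25*n^2 + 50*n - 24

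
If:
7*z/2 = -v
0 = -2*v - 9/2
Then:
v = -9/4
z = 9/14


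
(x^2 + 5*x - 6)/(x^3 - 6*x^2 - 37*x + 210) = (x - 1)/(x^2 - 12*x + 35)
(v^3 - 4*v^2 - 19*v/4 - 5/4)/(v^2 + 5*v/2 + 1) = (2*v^2 - 9*v - 5)/(2*(v + 2))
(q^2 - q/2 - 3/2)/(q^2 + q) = (q - 3/2)/q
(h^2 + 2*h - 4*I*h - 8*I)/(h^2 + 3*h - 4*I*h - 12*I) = (h + 2)/(h + 3)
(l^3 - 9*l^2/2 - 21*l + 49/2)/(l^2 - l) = l - 7/2 - 49/(2*l)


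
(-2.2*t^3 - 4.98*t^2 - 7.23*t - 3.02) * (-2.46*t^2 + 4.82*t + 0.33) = 5.412*t^5 + 1.6468*t^4 - 6.9438*t^3 - 29.0628*t^2 - 16.9423*t - 0.9966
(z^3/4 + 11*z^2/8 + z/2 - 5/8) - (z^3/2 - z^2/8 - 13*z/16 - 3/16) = -z^3/4 + 3*z^2/2 + 21*z/16 - 7/16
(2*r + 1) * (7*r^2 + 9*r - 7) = 14*r^3 + 25*r^2 - 5*r - 7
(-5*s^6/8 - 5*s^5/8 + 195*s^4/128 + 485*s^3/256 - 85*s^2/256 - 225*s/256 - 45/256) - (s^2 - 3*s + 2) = -5*s^6/8 - 5*s^5/8 + 195*s^4/128 + 485*s^3/256 - 341*s^2/256 + 543*s/256 - 557/256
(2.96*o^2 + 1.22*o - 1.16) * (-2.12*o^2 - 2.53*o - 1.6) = -6.2752*o^4 - 10.0752*o^3 - 5.3634*o^2 + 0.9828*o + 1.856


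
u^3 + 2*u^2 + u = u*(u + 1)^2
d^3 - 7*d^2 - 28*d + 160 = (d - 8)*(d - 4)*(d + 5)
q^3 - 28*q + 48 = (q - 4)*(q - 2)*(q + 6)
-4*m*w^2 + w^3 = w^2*(-4*m + w)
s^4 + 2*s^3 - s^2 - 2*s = s*(s - 1)*(s + 1)*(s + 2)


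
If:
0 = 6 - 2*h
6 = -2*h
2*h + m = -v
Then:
No Solution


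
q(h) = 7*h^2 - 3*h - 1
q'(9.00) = 123.00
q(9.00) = 539.00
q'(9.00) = 123.00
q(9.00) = 539.00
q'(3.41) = 44.74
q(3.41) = 70.17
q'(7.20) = 97.80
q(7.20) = 340.28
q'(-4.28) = -62.92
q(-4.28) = 140.07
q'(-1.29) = -21.06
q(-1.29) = 14.52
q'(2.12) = 26.68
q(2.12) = 24.10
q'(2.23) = 28.22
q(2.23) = 27.12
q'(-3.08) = -46.12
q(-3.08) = 74.64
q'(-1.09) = -18.26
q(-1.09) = 10.59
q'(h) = 14*h - 3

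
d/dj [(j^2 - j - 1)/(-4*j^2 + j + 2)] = (-3*j^2 - 4*j - 1)/(16*j^4 - 8*j^3 - 15*j^2 + 4*j + 4)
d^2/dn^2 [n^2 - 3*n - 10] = 2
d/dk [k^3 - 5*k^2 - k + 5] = 3*k^2 - 10*k - 1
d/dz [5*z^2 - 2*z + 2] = 10*z - 2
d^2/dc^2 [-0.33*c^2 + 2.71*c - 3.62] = -0.660000000000000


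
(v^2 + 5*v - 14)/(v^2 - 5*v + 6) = (v + 7)/(v - 3)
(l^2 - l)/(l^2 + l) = (l - 1)/(l + 1)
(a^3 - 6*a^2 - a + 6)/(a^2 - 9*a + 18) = (a^2 - 1)/(a - 3)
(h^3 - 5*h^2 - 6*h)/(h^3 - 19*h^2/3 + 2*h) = 3*(h + 1)/(3*h - 1)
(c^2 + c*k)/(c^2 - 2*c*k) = (c + k)/(c - 2*k)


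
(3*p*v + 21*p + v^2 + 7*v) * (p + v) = 3*p^2*v + 21*p^2 + 4*p*v^2 + 28*p*v + v^3 + 7*v^2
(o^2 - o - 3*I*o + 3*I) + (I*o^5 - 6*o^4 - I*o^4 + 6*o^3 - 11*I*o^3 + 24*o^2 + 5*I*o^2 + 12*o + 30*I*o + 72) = I*o^5 - 6*o^4 - I*o^4 + 6*o^3 - 11*I*o^3 + 25*o^2 + 5*I*o^2 + 11*o + 27*I*o + 72 + 3*I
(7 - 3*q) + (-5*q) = 7 - 8*q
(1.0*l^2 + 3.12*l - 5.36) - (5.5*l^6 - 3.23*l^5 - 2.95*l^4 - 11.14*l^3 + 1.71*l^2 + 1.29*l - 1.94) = -5.5*l^6 + 3.23*l^5 + 2.95*l^4 + 11.14*l^3 - 0.71*l^2 + 1.83*l - 3.42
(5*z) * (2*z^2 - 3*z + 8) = 10*z^3 - 15*z^2 + 40*z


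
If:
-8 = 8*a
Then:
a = -1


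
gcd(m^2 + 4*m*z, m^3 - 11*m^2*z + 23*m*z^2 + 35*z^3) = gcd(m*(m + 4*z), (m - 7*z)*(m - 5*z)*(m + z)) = 1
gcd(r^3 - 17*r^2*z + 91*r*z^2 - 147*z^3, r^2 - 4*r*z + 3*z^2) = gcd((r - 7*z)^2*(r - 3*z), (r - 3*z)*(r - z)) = -r + 3*z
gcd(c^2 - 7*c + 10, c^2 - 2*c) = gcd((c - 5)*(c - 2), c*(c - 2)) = c - 2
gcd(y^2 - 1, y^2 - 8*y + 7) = y - 1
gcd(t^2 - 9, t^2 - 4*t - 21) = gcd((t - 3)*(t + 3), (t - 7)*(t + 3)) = t + 3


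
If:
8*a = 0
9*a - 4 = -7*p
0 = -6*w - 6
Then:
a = 0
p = 4/7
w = -1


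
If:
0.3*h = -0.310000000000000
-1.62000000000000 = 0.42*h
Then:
No Solution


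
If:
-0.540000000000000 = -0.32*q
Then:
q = 1.69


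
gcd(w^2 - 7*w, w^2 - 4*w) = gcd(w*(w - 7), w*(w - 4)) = w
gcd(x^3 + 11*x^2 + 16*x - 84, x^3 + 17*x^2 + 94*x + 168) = x^2 + 13*x + 42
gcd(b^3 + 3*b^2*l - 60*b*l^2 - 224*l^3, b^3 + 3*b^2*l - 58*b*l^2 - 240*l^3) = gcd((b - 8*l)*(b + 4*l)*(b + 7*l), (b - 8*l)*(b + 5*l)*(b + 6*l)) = b - 8*l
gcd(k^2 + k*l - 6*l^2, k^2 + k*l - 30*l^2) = 1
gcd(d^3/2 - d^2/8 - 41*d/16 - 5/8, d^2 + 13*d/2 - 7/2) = 1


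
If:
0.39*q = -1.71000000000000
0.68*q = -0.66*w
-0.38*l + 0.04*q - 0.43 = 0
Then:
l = -1.59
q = -4.38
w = 4.52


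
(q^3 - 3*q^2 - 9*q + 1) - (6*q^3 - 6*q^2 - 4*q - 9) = -5*q^3 + 3*q^2 - 5*q + 10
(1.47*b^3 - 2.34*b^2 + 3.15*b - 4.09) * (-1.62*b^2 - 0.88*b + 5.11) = -2.3814*b^5 + 2.4972*b^4 + 4.4679*b^3 - 8.1036*b^2 + 19.6957*b - 20.8999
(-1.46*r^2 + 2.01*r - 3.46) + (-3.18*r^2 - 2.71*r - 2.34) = -4.64*r^2 - 0.7*r - 5.8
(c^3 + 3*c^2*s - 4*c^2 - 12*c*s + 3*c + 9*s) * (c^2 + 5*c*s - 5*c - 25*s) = c^5 + 8*c^4*s - 9*c^4 + 15*c^3*s^2 - 72*c^3*s + 23*c^3 - 135*c^2*s^2 + 184*c^2*s - 15*c^2 + 345*c*s^2 - 120*c*s - 225*s^2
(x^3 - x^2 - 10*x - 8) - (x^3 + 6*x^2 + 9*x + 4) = -7*x^2 - 19*x - 12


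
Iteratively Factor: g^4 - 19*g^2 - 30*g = (g + 2)*(g^3 - 2*g^2 - 15*g) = (g - 5)*(g + 2)*(g^2 + 3*g) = (g - 5)*(g + 2)*(g + 3)*(g)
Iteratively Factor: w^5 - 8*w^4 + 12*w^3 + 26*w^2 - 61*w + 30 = (w - 1)*(w^4 - 7*w^3 + 5*w^2 + 31*w - 30) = (w - 5)*(w - 1)*(w^3 - 2*w^2 - 5*w + 6) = (w - 5)*(w - 3)*(w - 1)*(w^2 + w - 2) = (w - 5)*(w - 3)*(w - 1)*(w + 2)*(w - 1)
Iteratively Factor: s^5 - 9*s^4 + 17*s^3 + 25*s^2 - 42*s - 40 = (s - 4)*(s^4 - 5*s^3 - 3*s^2 + 13*s + 10) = (s - 4)*(s + 1)*(s^3 - 6*s^2 + 3*s + 10) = (s - 4)*(s - 2)*(s + 1)*(s^2 - 4*s - 5) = (s - 5)*(s - 4)*(s - 2)*(s + 1)*(s + 1)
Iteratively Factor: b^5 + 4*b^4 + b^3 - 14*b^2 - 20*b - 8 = (b + 2)*(b^4 + 2*b^3 - 3*b^2 - 8*b - 4) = (b + 2)^2*(b^3 - 3*b - 2) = (b + 1)*(b + 2)^2*(b^2 - b - 2) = (b + 1)^2*(b + 2)^2*(b - 2)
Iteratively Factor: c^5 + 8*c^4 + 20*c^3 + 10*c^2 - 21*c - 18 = (c + 2)*(c^4 + 6*c^3 + 8*c^2 - 6*c - 9) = (c + 1)*(c + 2)*(c^3 + 5*c^2 + 3*c - 9) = (c + 1)*(c + 2)*(c + 3)*(c^2 + 2*c - 3) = (c - 1)*(c + 1)*(c + 2)*(c + 3)*(c + 3)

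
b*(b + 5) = b^2 + 5*b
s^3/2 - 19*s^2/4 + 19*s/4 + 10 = (s/2 + 1/2)*(s - 8)*(s - 5/2)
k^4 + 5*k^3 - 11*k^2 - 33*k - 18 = (k - 3)*(k + 1)^2*(k + 6)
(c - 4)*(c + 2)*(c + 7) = c^3 + 5*c^2 - 22*c - 56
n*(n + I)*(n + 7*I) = n^3 + 8*I*n^2 - 7*n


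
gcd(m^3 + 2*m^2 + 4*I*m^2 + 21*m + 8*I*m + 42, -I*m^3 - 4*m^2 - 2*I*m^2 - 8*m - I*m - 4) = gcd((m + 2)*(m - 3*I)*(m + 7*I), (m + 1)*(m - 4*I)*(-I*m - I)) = 1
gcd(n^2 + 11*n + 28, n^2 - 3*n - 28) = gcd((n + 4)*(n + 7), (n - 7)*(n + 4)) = n + 4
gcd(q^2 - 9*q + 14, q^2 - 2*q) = q - 2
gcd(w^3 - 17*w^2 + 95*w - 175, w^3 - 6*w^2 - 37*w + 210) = w^2 - 12*w + 35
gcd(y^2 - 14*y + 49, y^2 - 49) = y - 7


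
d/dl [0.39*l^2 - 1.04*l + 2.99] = 0.78*l - 1.04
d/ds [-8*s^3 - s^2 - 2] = 2*s*(-12*s - 1)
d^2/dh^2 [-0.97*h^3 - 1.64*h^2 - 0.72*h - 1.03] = -5.82*h - 3.28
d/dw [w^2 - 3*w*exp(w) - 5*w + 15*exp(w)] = -3*w*exp(w) + 2*w + 12*exp(w) - 5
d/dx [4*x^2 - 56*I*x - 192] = 8*x - 56*I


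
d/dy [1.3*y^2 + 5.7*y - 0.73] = 2.6*y + 5.7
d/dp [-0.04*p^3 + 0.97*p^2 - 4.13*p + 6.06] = -0.12*p^2 + 1.94*p - 4.13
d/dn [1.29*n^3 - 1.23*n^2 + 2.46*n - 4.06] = 3.87*n^2 - 2.46*n + 2.46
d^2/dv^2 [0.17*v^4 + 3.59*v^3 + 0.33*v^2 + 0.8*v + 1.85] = 2.04*v^2 + 21.54*v + 0.66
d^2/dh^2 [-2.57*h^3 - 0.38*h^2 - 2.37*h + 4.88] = -15.42*h - 0.76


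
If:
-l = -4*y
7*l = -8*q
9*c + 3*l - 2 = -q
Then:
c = 2/9 - 17*y/18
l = 4*y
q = -7*y/2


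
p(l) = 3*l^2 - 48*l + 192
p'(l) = 6*l - 48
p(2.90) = 78.03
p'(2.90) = -30.60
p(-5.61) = 555.70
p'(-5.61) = -81.66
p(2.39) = 94.42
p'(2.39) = -33.66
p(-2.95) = 359.71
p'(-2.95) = -65.70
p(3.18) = 69.70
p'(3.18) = -28.92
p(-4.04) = 434.88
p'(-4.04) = -72.24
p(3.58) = 58.61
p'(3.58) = -26.52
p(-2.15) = 309.07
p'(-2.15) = -60.90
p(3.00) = 75.00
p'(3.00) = -30.00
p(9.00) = 3.00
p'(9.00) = 6.00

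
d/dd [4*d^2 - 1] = 8*d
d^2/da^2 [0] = 0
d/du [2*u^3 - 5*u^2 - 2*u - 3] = 6*u^2 - 10*u - 2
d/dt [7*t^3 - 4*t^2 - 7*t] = 21*t^2 - 8*t - 7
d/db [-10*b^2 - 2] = -20*b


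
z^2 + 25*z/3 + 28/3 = (z + 4/3)*(z + 7)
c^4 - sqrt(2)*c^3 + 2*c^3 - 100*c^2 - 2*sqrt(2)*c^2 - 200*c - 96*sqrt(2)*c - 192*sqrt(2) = (c + 2)*(c - 8*sqrt(2))*(c + sqrt(2))*(c + 6*sqrt(2))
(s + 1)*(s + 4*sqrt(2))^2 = s^3 + s^2 + 8*sqrt(2)*s^2 + 8*sqrt(2)*s + 32*s + 32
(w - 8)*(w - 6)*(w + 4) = w^3 - 10*w^2 - 8*w + 192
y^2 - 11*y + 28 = (y - 7)*(y - 4)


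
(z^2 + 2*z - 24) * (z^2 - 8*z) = z^4 - 6*z^3 - 40*z^2 + 192*z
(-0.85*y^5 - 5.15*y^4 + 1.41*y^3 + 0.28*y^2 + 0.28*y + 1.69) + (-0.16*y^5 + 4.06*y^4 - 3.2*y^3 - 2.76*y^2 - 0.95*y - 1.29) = -1.01*y^5 - 1.09*y^4 - 1.79*y^3 - 2.48*y^2 - 0.67*y + 0.4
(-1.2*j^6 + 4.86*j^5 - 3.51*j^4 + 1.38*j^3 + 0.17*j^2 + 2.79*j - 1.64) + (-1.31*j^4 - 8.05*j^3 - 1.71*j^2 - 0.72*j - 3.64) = -1.2*j^6 + 4.86*j^5 - 4.82*j^4 - 6.67*j^3 - 1.54*j^2 + 2.07*j - 5.28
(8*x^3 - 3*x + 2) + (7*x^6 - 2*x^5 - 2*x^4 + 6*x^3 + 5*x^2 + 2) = 7*x^6 - 2*x^5 - 2*x^4 + 14*x^3 + 5*x^2 - 3*x + 4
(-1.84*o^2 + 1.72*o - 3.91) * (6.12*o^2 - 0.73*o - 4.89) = -11.2608*o^4 + 11.8696*o^3 - 16.1872*o^2 - 5.5565*o + 19.1199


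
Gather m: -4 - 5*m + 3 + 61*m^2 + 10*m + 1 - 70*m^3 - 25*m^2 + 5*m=-70*m^3 + 36*m^2 + 10*m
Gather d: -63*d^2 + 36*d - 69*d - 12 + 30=-63*d^2 - 33*d + 18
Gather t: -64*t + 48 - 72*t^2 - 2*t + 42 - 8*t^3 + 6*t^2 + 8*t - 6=-8*t^3 - 66*t^2 - 58*t + 84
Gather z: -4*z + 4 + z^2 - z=z^2 - 5*z + 4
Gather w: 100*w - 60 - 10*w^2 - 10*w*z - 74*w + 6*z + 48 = -10*w^2 + w*(26 - 10*z) + 6*z - 12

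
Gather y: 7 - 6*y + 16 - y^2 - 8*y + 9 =-y^2 - 14*y + 32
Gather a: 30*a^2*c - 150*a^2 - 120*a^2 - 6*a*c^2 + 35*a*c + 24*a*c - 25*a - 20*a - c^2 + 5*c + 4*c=a^2*(30*c - 270) + a*(-6*c^2 + 59*c - 45) - c^2 + 9*c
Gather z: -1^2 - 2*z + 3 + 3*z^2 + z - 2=3*z^2 - z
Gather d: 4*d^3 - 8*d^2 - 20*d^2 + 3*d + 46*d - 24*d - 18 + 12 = 4*d^3 - 28*d^2 + 25*d - 6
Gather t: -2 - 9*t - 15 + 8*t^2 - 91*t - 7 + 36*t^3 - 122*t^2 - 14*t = 36*t^3 - 114*t^2 - 114*t - 24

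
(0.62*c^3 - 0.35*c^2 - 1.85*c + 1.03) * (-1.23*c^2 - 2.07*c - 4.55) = -0.7626*c^5 - 0.8529*c^4 + 0.179*c^3 + 4.1551*c^2 + 6.2854*c - 4.6865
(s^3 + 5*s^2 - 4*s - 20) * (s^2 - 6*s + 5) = s^5 - s^4 - 29*s^3 + 29*s^2 + 100*s - 100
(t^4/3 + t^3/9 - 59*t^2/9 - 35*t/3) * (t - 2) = t^5/3 - 5*t^4/9 - 61*t^3/9 + 13*t^2/9 + 70*t/3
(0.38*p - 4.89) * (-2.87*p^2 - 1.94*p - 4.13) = -1.0906*p^3 + 13.2971*p^2 + 7.9172*p + 20.1957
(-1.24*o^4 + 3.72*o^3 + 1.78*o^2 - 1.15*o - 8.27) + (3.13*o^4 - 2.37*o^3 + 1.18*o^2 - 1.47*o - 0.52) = 1.89*o^4 + 1.35*o^3 + 2.96*o^2 - 2.62*o - 8.79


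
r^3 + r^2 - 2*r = r*(r - 1)*(r + 2)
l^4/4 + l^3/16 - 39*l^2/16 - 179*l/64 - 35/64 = (l/4 + 1/4)*(l - 7/2)*(l + 1/4)*(l + 5/2)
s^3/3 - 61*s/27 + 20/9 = (s/3 + 1)*(s - 5/3)*(s - 4/3)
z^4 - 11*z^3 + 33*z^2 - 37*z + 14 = (z - 7)*(z - 2)*(z - 1)^2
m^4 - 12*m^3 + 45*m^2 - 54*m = m*(m - 6)*(m - 3)^2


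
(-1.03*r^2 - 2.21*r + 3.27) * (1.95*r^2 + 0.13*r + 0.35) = -2.0085*r^4 - 4.4434*r^3 + 5.7287*r^2 - 0.3484*r + 1.1445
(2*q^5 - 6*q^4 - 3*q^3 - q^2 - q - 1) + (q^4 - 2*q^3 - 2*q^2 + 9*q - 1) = 2*q^5 - 5*q^4 - 5*q^3 - 3*q^2 + 8*q - 2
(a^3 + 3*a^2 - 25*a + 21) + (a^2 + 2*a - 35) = a^3 + 4*a^2 - 23*a - 14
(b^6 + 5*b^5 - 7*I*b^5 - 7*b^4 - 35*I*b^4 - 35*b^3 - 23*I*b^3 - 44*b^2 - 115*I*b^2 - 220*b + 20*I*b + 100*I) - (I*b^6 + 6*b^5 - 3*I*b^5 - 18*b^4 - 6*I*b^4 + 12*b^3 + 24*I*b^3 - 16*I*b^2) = b^6 - I*b^6 - b^5 - 4*I*b^5 + 11*b^4 - 29*I*b^4 - 47*b^3 - 47*I*b^3 - 44*b^2 - 99*I*b^2 - 220*b + 20*I*b + 100*I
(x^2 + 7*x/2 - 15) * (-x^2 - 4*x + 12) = -x^4 - 15*x^3/2 + 13*x^2 + 102*x - 180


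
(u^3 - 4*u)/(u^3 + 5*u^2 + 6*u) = (u - 2)/(u + 3)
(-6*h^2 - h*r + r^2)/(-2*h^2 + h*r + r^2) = (-3*h + r)/(-h + r)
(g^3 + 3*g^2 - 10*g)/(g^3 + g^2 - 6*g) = (g + 5)/(g + 3)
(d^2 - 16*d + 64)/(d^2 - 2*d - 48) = (d - 8)/(d + 6)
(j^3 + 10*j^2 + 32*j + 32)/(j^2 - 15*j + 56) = (j^3 + 10*j^2 + 32*j + 32)/(j^2 - 15*j + 56)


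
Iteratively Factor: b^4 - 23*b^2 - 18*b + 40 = (b + 4)*(b^3 - 4*b^2 - 7*b + 10) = (b - 1)*(b + 4)*(b^2 - 3*b - 10) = (b - 1)*(b + 2)*(b + 4)*(b - 5)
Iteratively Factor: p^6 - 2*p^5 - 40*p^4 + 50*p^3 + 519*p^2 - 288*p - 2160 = (p + 3)*(p^5 - 5*p^4 - 25*p^3 + 125*p^2 + 144*p - 720) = (p - 3)*(p + 3)*(p^4 - 2*p^3 - 31*p^2 + 32*p + 240) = (p - 4)*(p - 3)*(p + 3)*(p^3 + 2*p^2 - 23*p - 60) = (p - 5)*(p - 4)*(p - 3)*(p + 3)*(p^2 + 7*p + 12) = (p - 5)*(p - 4)*(p - 3)*(p + 3)*(p + 4)*(p + 3)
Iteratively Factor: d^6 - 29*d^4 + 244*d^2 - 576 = (d + 2)*(d^5 - 2*d^4 - 25*d^3 + 50*d^2 + 144*d - 288) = (d + 2)*(d + 3)*(d^4 - 5*d^3 - 10*d^2 + 80*d - 96) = (d + 2)*(d + 3)*(d + 4)*(d^3 - 9*d^2 + 26*d - 24) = (d - 2)*(d + 2)*(d + 3)*(d + 4)*(d^2 - 7*d + 12) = (d - 3)*(d - 2)*(d + 2)*(d + 3)*(d + 4)*(d - 4)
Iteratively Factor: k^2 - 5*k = (k)*(k - 5)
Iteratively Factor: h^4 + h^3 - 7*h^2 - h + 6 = (h - 1)*(h^3 + 2*h^2 - 5*h - 6) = (h - 1)*(h + 3)*(h^2 - h - 2) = (h - 2)*(h - 1)*(h + 3)*(h + 1)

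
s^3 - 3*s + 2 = (s - 1)^2*(s + 2)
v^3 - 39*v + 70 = (v - 5)*(v - 2)*(v + 7)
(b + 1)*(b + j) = b^2 + b*j + b + j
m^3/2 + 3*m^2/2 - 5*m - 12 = (m/2 + 1)*(m - 3)*(m + 4)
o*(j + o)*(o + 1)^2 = j*o^3 + 2*j*o^2 + j*o + o^4 + 2*o^3 + o^2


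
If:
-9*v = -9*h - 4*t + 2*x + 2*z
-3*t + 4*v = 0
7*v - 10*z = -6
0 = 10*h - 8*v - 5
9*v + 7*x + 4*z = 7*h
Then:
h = -229/2050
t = -209/205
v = -627/820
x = 3421/4100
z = 531/8200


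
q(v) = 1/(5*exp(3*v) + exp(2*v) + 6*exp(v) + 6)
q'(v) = (-15*exp(3*v) - 2*exp(2*v) - 6*exp(v))/(5*exp(3*v) + exp(2*v) + 6*exp(v) + 6)^2 = (-15*exp(2*v) - 2*exp(v) - 6)*exp(v)/(5*exp(3*v) + exp(2*v) + 6*exp(v) + 6)^2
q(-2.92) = 0.16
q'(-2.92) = -0.01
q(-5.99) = 0.17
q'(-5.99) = -0.00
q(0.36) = 0.03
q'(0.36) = -0.06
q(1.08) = 0.01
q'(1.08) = -0.02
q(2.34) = 0.00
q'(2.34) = -0.00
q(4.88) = 0.00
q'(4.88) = -0.00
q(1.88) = 0.00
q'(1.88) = -0.00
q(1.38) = 0.00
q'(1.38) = -0.01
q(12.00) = 0.00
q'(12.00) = 0.00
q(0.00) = 0.06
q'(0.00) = -0.07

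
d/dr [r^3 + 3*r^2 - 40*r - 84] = 3*r^2 + 6*r - 40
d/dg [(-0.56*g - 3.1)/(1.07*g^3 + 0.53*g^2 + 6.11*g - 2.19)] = (1.1984*g^3 + 10.2478*g^2 + 3.286*g + 20.1674)/(1.1449*g^6 + 1.1342*g^5 + 13.3563*g^4 + 1.79*g^3 + 35.0107*g^2 - 26.7618*g + 4.7961)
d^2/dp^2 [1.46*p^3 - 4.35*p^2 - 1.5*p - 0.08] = 8.76*p - 8.7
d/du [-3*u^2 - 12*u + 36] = -6*u - 12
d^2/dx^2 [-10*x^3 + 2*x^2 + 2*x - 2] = 4 - 60*x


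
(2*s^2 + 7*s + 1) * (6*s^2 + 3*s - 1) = 12*s^4 + 48*s^3 + 25*s^2 - 4*s - 1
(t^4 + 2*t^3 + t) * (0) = 0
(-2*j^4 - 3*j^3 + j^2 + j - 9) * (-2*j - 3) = 4*j^5 + 12*j^4 + 7*j^3 - 5*j^2 + 15*j + 27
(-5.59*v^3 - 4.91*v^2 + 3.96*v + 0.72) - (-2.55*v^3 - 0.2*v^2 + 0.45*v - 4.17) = -3.04*v^3 - 4.71*v^2 + 3.51*v + 4.89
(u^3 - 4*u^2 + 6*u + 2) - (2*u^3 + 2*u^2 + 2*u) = -u^3 - 6*u^2 + 4*u + 2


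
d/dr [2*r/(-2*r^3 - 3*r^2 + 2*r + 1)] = 2*(4*r^3 + 3*r^2 + 1)/(4*r^6 + 12*r^5 + r^4 - 16*r^3 - 2*r^2 + 4*r + 1)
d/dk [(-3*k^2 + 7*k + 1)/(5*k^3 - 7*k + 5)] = ((7 - 6*k)*(5*k^3 - 7*k + 5) - (15*k^2 - 7)*(-3*k^2 + 7*k + 1))/(5*k^3 - 7*k + 5)^2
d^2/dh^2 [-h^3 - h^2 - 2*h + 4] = -6*h - 2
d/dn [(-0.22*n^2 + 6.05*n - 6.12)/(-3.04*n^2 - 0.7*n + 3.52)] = (18.546*n^2 - 38.7584*n + 17.012)/(9.2416*n^4 + 4.256*n^3 - 20.9116*n^2 - 4.928*n + 12.3904)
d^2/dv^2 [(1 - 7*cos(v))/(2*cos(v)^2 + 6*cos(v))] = (-25*sin(v)^4/cos(v)^3 - 7*sin(v)^2 - 16 - 53/cos(v) + 18/cos(v)^2 + 43/cos(v)^3)/(2*(cos(v) + 3)^3)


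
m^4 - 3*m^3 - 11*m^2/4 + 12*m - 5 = (m - 5/2)*(m - 2)*(m - 1/2)*(m + 2)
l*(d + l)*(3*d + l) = 3*d^2*l + 4*d*l^2 + l^3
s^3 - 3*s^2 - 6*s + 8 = (s - 4)*(s - 1)*(s + 2)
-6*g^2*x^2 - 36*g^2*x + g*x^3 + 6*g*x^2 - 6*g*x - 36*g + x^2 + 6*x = (-6*g + x)*(x + 6)*(g*x + 1)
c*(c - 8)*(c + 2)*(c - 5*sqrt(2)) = c^4 - 5*sqrt(2)*c^3 - 6*c^3 - 16*c^2 + 30*sqrt(2)*c^2 + 80*sqrt(2)*c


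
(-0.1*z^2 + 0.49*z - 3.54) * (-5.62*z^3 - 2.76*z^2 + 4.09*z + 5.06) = 0.562*z^5 - 2.4778*z^4 + 18.1334*z^3 + 11.2685*z^2 - 11.9992*z - 17.9124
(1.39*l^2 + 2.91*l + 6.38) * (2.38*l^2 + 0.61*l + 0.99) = 3.3082*l^4 + 7.7737*l^3 + 18.3356*l^2 + 6.7727*l + 6.3162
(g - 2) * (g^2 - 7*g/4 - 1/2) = g^3 - 15*g^2/4 + 3*g + 1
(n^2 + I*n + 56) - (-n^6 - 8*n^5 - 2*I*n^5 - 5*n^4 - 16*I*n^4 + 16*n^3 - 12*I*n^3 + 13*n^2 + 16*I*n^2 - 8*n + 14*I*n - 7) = n^6 + 8*n^5 + 2*I*n^5 + 5*n^4 + 16*I*n^4 - 16*n^3 + 12*I*n^3 - 12*n^2 - 16*I*n^2 + 8*n - 13*I*n + 63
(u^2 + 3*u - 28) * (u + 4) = u^3 + 7*u^2 - 16*u - 112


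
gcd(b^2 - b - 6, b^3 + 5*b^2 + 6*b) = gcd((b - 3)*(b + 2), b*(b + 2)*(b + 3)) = b + 2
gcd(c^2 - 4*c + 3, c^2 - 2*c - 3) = c - 3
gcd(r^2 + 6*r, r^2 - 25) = 1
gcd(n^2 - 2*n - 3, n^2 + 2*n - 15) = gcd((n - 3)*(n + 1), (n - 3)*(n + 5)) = n - 3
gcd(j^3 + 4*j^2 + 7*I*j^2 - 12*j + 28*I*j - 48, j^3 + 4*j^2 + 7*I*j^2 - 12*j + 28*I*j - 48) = j^3 + j^2*(4 + 7*I) + j*(-12 + 28*I) - 48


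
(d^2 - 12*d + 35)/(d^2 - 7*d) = (d - 5)/d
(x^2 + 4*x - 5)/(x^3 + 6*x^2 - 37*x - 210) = (x - 1)/(x^2 + x - 42)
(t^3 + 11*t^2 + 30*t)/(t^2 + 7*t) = (t^2 + 11*t + 30)/(t + 7)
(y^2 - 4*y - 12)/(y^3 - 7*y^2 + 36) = 1/(y - 3)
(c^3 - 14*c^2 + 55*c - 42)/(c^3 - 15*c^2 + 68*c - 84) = (c - 1)/(c - 2)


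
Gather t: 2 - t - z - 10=-t - z - 8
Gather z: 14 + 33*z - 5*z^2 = -5*z^2 + 33*z + 14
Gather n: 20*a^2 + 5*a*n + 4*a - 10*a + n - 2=20*a^2 - 6*a + n*(5*a + 1) - 2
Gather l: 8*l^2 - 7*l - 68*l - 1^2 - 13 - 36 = 8*l^2 - 75*l - 50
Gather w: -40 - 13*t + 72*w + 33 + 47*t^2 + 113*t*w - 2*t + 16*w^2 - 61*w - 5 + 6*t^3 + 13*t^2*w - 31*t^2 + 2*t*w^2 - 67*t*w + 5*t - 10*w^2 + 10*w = 6*t^3 + 16*t^2 - 10*t + w^2*(2*t + 6) + w*(13*t^2 + 46*t + 21) - 12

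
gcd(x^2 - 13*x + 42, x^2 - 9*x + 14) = x - 7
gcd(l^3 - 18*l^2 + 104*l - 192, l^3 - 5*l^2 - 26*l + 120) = l^2 - 10*l + 24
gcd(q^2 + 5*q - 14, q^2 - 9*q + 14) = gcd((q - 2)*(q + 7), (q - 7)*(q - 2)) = q - 2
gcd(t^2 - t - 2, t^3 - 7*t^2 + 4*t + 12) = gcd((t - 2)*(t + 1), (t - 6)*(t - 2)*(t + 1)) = t^2 - t - 2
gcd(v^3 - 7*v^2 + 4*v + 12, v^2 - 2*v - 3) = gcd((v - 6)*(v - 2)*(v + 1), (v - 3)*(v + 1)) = v + 1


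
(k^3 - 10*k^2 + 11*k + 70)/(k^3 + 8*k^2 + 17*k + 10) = (k^2 - 12*k + 35)/(k^2 + 6*k + 5)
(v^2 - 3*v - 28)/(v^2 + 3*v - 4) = (v - 7)/(v - 1)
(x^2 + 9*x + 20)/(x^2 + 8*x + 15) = (x + 4)/(x + 3)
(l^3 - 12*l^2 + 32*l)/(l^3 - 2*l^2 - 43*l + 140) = l*(l - 8)/(l^2 + 2*l - 35)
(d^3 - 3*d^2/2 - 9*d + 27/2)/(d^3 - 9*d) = (d - 3/2)/d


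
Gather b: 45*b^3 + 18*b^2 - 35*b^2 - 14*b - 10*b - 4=45*b^3 - 17*b^2 - 24*b - 4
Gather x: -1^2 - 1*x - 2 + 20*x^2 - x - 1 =20*x^2 - 2*x - 4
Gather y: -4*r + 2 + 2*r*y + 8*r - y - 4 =4*r + y*(2*r - 1) - 2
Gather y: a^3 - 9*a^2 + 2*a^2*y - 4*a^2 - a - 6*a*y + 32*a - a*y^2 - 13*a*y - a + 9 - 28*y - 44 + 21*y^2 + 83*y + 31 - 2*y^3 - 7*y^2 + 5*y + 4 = a^3 - 13*a^2 + 30*a - 2*y^3 + y^2*(14 - a) + y*(2*a^2 - 19*a + 60)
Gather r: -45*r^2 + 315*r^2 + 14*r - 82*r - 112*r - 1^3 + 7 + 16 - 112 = 270*r^2 - 180*r - 90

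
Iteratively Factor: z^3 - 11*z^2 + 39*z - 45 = (z - 5)*(z^2 - 6*z + 9) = (z - 5)*(z - 3)*(z - 3)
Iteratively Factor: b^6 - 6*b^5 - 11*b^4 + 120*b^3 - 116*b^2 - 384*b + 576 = (b - 3)*(b^5 - 3*b^4 - 20*b^3 + 60*b^2 + 64*b - 192) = (b - 3)*(b - 2)*(b^4 - b^3 - 22*b^2 + 16*b + 96) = (b - 3)*(b - 2)*(b + 4)*(b^3 - 5*b^2 - 2*b + 24) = (b - 4)*(b - 3)*(b - 2)*(b + 4)*(b^2 - b - 6) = (b - 4)*(b - 3)^2*(b - 2)*(b + 4)*(b + 2)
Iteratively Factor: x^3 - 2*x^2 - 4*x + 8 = (x - 2)*(x^2 - 4) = (x - 2)*(x + 2)*(x - 2)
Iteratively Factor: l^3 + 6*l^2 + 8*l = (l + 4)*(l^2 + 2*l) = (l + 2)*(l + 4)*(l)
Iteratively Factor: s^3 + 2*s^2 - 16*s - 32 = (s + 4)*(s^2 - 2*s - 8) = (s - 4)*(s + 4)*(s + 2)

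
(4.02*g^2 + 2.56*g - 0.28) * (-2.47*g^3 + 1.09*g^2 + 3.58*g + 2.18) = -9.9294*g^5 - 1.9414*g^4 + 17.8736*g^3 + 17.6232*g^2 + 4.5784*g - 0.6104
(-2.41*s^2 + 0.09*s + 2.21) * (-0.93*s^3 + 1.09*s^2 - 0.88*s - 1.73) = 2.2413*s^5 - 2.7106*s^4 + 0.1636*s^3 + 6.499*s^2 - 2.1005*s - 3.8233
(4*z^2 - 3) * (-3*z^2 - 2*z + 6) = -12*z^4 - 8*z^3 + 33*z^2 + 6*z - 18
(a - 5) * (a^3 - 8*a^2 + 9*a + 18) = a^4 - 13*a^3 + 49*a^2 - 27*a - 90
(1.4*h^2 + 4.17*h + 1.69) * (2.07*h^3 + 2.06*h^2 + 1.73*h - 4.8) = 2.898*h^5 + 11.5159*h^4 + 14.5105*h^3 + 3.9755*h^2 - 17.0923*h - 8.112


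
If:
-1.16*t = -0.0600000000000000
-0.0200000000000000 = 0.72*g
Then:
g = -0.03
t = 0.05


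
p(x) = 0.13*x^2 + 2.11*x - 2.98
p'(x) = 0.26*x + 2.11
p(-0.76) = -4.51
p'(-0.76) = 1.91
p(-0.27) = -3.54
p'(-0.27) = 2.04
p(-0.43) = -3.86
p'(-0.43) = 2.00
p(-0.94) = -4.85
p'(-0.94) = 1.87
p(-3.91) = -9.24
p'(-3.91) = 1.09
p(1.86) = 1.39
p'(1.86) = 2.59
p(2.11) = 2.05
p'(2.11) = 2.66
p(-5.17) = -10.41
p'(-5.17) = 0.77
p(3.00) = 4.52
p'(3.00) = 2.89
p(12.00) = 41.06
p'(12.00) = 5.23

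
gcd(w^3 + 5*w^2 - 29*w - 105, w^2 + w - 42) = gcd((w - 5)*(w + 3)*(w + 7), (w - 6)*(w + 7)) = w + 7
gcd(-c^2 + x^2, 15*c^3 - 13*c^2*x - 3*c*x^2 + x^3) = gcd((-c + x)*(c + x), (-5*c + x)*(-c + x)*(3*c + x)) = -c + x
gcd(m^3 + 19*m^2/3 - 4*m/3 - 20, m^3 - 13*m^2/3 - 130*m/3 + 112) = m + 6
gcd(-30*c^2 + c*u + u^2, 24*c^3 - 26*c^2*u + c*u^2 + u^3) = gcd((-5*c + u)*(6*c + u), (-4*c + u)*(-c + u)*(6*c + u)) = 6*c + u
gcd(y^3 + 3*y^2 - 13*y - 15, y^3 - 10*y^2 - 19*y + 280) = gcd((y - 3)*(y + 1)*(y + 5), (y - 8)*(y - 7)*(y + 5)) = y + 5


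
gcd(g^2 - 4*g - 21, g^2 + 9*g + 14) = 1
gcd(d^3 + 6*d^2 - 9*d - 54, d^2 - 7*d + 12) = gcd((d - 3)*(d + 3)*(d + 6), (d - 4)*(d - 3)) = d - 3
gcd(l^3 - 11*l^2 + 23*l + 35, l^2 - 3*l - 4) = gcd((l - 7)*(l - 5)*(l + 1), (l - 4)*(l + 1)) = l + 1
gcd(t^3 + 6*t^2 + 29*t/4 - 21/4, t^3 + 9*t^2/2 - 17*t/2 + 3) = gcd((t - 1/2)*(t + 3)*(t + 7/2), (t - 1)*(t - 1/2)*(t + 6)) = t - 1/2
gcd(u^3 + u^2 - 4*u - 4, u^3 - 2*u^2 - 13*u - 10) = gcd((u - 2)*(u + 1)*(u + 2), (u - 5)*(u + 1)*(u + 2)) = u^2 + 3*u + 2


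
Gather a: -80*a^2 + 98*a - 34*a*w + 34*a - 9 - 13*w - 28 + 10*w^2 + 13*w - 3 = -80*a^2 + a*(132 - 34*w) + 10*w^2 - 40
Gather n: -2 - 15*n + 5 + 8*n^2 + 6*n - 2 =8*n^2 - 9*n + 1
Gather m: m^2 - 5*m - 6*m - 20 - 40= m^2 - 11*m - 60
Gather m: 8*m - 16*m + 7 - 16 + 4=-8*m - 5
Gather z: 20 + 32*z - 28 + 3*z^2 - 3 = 3*z^2 + 32*z - 11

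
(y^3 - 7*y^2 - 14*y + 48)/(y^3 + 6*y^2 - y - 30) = (y - 8)/(y + 5)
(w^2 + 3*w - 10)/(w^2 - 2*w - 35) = (w - 2)/(w - 7)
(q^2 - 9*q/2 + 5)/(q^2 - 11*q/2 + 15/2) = (q - 2)/(q - 3)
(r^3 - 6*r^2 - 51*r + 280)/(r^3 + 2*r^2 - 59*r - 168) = (r - 5)/(r + 3)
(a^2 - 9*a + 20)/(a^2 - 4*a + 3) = (a^2 - 9*a + 20)/(a^2 - 4*a + 3)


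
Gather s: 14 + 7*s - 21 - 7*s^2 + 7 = -7*s^2 + 7*s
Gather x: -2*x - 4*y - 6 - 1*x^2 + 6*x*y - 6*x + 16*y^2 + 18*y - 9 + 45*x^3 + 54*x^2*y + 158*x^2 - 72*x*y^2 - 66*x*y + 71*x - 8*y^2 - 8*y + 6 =45*x^3 + x^2*(54*y + 157) + x*(-72*y^2 - 60*y + 63) + 8*y^2 + 6*y - 9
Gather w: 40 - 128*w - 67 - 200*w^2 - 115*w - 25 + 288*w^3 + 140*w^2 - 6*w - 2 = 288*w^3 - 60*w^2 - 249*w - 54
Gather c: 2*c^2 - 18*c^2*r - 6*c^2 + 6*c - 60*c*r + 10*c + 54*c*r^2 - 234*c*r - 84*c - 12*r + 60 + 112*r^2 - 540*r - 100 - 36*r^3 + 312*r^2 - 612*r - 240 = c^2*(-18*r - 4) + c*(54*r^2 - 294*r - 68) - 36*r^3 + 424*r^2 - 1164*r - 280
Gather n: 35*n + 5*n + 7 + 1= 40*n + 8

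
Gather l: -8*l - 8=-8*l - 8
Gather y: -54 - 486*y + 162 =108 - 486*y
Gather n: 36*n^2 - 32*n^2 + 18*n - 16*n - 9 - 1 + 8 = 4*n^2 + 2*n - 2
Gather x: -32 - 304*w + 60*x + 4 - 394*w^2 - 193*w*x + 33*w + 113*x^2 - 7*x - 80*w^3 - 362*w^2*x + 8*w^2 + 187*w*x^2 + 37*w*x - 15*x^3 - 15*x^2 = -80*w^3 - 386*w^2 - 271*w - 15*x^3 + x^2*(187*w + 98) + x*(-362*w^2 - 156*w + 53) - 28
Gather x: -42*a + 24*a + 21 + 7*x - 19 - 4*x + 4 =-18*a + 3*x + 6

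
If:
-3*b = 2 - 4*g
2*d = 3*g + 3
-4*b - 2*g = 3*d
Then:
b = -62/71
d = 90/71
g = -11/71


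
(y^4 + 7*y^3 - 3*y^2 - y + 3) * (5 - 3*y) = -3*y^5 - 16*y^4 + 44*y^3 - 12*y^2 - 14*y + 15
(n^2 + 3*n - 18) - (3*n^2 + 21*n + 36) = -2*n^2 - 18*n - 54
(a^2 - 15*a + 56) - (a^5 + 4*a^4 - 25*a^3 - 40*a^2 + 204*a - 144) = -a^5 - 4*a^4 + 25*a^3 + 41*a^2 - 219*a + 200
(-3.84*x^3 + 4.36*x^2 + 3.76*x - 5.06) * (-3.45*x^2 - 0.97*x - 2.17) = 13.248*x^5 - 11.3172*x^4 - 8.8684*x^3 + 4.3486*x^2 - 3.251*x + 10.9802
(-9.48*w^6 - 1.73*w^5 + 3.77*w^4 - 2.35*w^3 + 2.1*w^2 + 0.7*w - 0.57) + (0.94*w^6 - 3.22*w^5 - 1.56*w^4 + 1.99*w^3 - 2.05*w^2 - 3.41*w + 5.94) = -8.54*w^6 - 4.95*w^5 + 2.21*w^4 - 0.36*w^3 + 0.0500000000000003*w^2 - 2.71*w + 5.37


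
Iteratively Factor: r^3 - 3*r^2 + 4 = (r - 2)*(r^2 - r - 2) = (r - 2)^2*(r + 1)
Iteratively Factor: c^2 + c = (c + 1)*(c)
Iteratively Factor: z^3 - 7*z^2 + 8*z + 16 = (z + 1)*(z^2 - 8*z + 16) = (z - 4)*(z + 1)*(z - 4)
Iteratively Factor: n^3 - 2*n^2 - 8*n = (n + 2)*(n^2 - 4*n) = (n - 4)*(n + 2)*(n)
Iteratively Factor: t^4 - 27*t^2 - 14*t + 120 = (t + 3)*(t^3 - 3*t^2 - 18*t + 40) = (t + 3)*(t + 4)*(t^2 - 7*t + 10) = (t - 2)*(t + 3)*(t + 4)*(t - 5)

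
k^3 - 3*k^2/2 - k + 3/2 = (k - 3/2)*(k - 1)*(k + 1)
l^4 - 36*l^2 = l^2*(l - 6)*(l + 6)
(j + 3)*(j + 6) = j^2 + 9*j + 18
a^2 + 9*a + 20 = (a + 4)*(a + 5)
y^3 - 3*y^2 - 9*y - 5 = (y - 5)*(y + 1)^2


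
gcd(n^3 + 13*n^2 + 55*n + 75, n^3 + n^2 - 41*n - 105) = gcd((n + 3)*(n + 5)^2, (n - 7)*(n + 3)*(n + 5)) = n^2 + 8*n + 15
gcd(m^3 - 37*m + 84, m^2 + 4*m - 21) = m^2 + 4*m - 21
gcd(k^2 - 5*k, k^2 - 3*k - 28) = 1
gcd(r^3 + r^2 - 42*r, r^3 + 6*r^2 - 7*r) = r^2 + 7*r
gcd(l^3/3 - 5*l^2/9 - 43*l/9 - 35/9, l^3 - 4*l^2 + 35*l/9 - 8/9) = 1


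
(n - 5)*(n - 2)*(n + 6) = n^3 - n^2 - 32*n + 60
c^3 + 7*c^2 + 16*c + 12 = (c + 2)^2*(c + 3)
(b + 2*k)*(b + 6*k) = b^2 + 8*b*k + 12*k^2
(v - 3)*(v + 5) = v^2 + 2*v - 15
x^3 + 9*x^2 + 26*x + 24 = (x + 2)*(x + 3)*(x + 4)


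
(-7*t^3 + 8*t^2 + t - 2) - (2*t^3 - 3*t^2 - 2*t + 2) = -9*t^3 + 11*t^2 + 3*t - 4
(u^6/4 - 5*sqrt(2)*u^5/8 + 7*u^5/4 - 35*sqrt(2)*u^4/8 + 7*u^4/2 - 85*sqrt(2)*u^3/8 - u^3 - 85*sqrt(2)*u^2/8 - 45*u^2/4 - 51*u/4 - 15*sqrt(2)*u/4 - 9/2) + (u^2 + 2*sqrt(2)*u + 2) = u^6/4 - 5*sqrt(2)*u^5/8 + 7*u^5/4 - 35*sqrt(2)*u^4/8 + 7*u^4/2 - 85*sqrt(2)*u^3/8 - u^3 - 85*sqrt(2)*u^2/8 - 41*u^2/4 - 51*u/4 - 7*sqrt(2)*u/4 - 5/2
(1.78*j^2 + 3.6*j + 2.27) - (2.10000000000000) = 1.78*j^2 + 3.6*j + 0.17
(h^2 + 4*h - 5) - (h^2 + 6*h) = -2*h - 5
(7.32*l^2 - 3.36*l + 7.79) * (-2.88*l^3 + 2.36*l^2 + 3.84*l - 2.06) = -21.0816*l^5 + 26.952*l^4 - 2.256*l^3 - 9.5972*l^2 + 36.8352*l - 16.0474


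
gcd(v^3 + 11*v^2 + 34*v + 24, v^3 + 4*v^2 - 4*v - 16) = v + 4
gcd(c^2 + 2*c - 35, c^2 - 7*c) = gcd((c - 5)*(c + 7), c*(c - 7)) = 1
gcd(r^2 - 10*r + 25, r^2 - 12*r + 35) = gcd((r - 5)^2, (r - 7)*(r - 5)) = r - 5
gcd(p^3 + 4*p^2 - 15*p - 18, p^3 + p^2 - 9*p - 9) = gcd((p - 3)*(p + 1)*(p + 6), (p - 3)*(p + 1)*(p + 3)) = p^2 - 2*p - 3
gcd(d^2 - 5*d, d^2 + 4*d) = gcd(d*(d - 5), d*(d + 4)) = d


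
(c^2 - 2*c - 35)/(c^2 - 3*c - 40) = (c - 7)/(c - 8)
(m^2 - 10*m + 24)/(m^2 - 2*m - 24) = (m - 4)/(m + 4)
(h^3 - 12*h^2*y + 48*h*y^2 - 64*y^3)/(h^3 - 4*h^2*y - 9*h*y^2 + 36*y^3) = (-h^2 + 8*h*y - 16*y^2)/(-h^2 + 9*y^2)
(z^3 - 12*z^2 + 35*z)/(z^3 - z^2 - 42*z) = (z - 5)/(z + 6)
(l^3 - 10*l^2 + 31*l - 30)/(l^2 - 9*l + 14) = (l^2 - 8*l + 15)/(l - 7)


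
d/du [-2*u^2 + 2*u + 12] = 2 - 4*u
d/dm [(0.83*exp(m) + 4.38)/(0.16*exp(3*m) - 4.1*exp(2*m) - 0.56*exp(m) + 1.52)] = (-0.2656*exp(3*m) + 1.3006*exp(2*m) + 35.916*exp(m) + 3.7144)*exp(m)/(0.0256*exp(6*m) - 1.312*exp(5*m) + 16.6308*exp(4*m) + 5.0784*exp(3*m) - 12.1504*exp(2*m) - 1.7024*exp(m) + 2.3104)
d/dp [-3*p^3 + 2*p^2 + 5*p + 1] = -9*p^2 + 4*p + 5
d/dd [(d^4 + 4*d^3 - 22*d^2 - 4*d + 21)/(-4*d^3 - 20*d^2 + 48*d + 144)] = (-d^4 - 16*d^3 - 93*d^2 - 182*d - 44)/(4*(d^4 + 16*d^3 + 88*d^2 + 192*d + 144))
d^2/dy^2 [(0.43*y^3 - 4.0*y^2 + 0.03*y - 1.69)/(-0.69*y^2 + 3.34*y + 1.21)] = (4.44089209850063e-16*y^5 - 3.5527136788005e-15*y^4 + 8.09640399999999*y^3 + 14.438442*y^2 - 27.296304*y + 52.483174)/(0.328509*y^6 - 4.770522*y^5 + 21.363849*y^4 - 20.528308*y^3 - 37.464141*y^2 - 14.670282*y - 1.771561)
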